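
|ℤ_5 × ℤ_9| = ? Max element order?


|ℤ_5 × ℤ_9| = 5 × 9 = 45
Max element order = lcm(5,9) = 45
Cyclic? Yes (gcd=1)

|ℤ_5×ℤ_9| = 45, max element order = 45


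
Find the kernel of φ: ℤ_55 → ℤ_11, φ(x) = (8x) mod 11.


Kernel = preimage of identity
ker(φ) = {x ∈ ℤ_55 : 8x ≡ 0 (mod 11)}. Since 11 | 55, φ is well-defined. The kernel is the cyclic subgroup ⟨11⟩ of ℤ_55 (order 5), i.e. {0, 11, 22, 33, 44}

ker(φ) = {0, 11, 22, 33, 44}


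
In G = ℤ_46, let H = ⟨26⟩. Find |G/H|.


|⟨26⟩| = n / gcd(26, 46) = 46 / 2 = 23
H is normal (ℤ_46 is abelian).
|G/H| = |G| / |H| = 46 / 23 = 2

|G/H| = 2


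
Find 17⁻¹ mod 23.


Use the extended Euclidean algorithm to write 1 = 17·s + 23·t; then s mod 23 is the inverse.
Euclidean algorithm:
  17 = 0·23 + 17
  23 = 1·17 + 6
  17 = 2·6 + 5
  6 = 1·5 + 1
  5 = 5·1 + 0
gcd(17,23) = 1
Back-substitution gives: 17·(-4) + 23·(3) = 1
So 17⁻¹ ≡ -4 ≡ 19 (mod 23)
Check: 17 × 19 = 323 ≡ 1 (mod 23) ✓

17⁻¹ ≡ 19 (mod 23)


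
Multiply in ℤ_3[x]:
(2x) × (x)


Expand and collect like terms; reduce coefficients mod 3:
x^0: 0·0 = 0 ≡ 0 (mod 3)
x^1: 0·1 + 2·0 = 0 ≡ 0 (mod 3)
x^2: 2·1 = 2 ≡ 2 (mod 3)
Result: 2x^2

f · g = 2x^2


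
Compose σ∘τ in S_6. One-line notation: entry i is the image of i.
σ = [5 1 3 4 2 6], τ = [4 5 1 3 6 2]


σ∘τ: apply τ first, then σ
1 →τ 4 →σ 4
2 →τ 5 →σ 2
3 →τ 1 →σ 5
4 →τ 3 →σ 3
5 →τ 6 →σ 6
6 →τ 2 →σ 1

σ∘τ = [4 2 5 3 6 1]


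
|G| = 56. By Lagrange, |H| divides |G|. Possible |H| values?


Lagrange's theorem: |H| divides |G|
|G| = 56
Divisors of 56: 1, 2, 4, 7, 8, 14, 28, 56

Possible subgroup orders: {1, 2, 4, 7, 8, 14, 28, 56}


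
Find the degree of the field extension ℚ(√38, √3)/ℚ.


[ℚ(√38,√3):ℚ] = [ℚ(√38,√3):ℚ(√38)]·[ℚ(√38):ℚ] = 2·2 = 4

[ℚ(√38, √3)/ℚ] = 4


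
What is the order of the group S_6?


|S_n| = n! (number of permutations of n symbols)
|S_6| = 6! = 720

|S_6| = 720


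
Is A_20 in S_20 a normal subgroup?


H = A_20 in S_20
A_20 has index 2 in S_20, and every subgroup of index 2 is normal

Yes, normal subgroup


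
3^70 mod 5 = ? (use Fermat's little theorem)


Fermat's little theorem: if p is prime and gcd(a,p)=1, then a^(p-1) ≡ 1 (mod p)
p = 5 is prime, gcd(3,5) = 1
Reduce exponent: 70 mod 4 = 2
So 3^70 ≡ 3^2 (mod 5)
3^2 mod 5 = 4

3^70 ≡ 4 (mod 5)


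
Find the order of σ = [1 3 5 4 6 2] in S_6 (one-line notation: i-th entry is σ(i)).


Cycle decomposition: (2 3 5 6)
Cycle lengths: 4
Order = lcm(4) = 4

ord(σ) = 4


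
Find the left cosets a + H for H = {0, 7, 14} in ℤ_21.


H = {0, 7, 14}, |H| = 3
Number of cosets = |G|/|H| = 21/3 = 7
0 + H = {0, 7, 14}
1 + H = {1, 8, 15}
2 + H = {2, 9, 16}
3 + H = {3, 10, 17}
4 + H = {4, 11, 18}
5 + H = {5, 12, 19}
6 + H = {6, 13, 20}

Cosets: 0+H={0,7,14}; 1+H={1,8,15}; 2+H={2,9,16}; 3+H={3,10,17}; 4+H={4,11,18}; 5+H={5,12,19}; 6+H={6,13,20}


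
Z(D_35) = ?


Z(G) = {g ∈ G | gx = xg for all x ∈ G}
For odd n, Z(D_n) = {e}: no nontrivial rotation commutes with all reflections

Z(D_35) = {e}


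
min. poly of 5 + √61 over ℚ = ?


Let α = 5 + √61. Then α - 5 = √61, so (α - 5)² = 61, giving α² - 10α - 36 = 0. Degree 2 and α ∉ ℚ, so this is the minimal polynomial.

Minimal polynomial: x² - 10x - 36


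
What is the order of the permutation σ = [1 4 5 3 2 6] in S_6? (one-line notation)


Cycle decomposition: (2 4 3 5)
Cycle lengths: 4
Order = lcm(4) = 4

ord(σ) = 4


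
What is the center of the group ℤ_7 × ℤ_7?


Z(G) = {g ∈ G | gx = xg for all x ∈ G}
Direct product of abelian groups is abelian, so Z(G) = G

Z(ℤ_7 × ℤ_7) = ℤ_7 × ℤ_7


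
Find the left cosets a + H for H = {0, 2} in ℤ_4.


H = {0, 2}, |H| = 2
Number of cosets = |G|/|H| = 4/2 = 2
0 + H = {0, 2}
1 + H = {1, 3}

Cosets: 0+H={0,2}; 1+H={1,3}


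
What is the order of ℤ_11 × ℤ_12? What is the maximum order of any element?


|ℤ_11 × ℤ_12| = 11 × 12 = 132
Max element order = lcm(11,12) = 132
Cyclic? Yes (gcd=1)

|ℤ_11×ℤ_12| = 132, max element order = 132


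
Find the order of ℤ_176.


ℤ_n has n elements.

|ℤ_176| = 176


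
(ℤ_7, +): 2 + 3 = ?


Operation: addition mod 7
2 + 3 = (a + b) mod 7 with a = 2, b = 3

2 + 3 = 5


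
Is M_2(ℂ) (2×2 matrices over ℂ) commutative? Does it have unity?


Matrix multiplication is non-commutative for n ≥ 2; the identity matrix I is the unity; singular matrices give zero divisors, so not an integral domain
Commutative: No
Integral domain: No
Has unity: Yes

M_2(ℂ) (2×2 matrices over ℂ): Commutative=No, Unity=Yes


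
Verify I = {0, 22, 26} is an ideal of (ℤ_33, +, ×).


Check ideal conditions for I = {0, 22, 26} in ℤ_33:
(1) I is an additive subgroup? No
(2) For r ∈ ℤ_33 and a ∈ I: r·a ∈ I? No  [counterexample: r=2, a=22, r·a mod 33 = 11 ∉ I]

No, I is not an ideal of ℤ_33


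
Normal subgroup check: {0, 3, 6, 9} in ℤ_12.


H = {0, 3, 6, 9} in ℤ_12
ℤ_12 is abelian; every subgroup of an abelian group is normal

Yes, normal subgroup


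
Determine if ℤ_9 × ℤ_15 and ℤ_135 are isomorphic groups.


Comparing ℤ_9 × ℤ_15 and ℤ_135:
gcd(9,15) = 3 ≠ 1. Max element order in ℤ_9×ℤ_15 is lcm(9,15) = 45 < 135, so it has no element of order 135

No, ℤ_9 × ℤ_15 ≇ ℤ_135


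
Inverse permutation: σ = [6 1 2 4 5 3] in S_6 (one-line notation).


To find σ⁻¹, swap domain and range:
σ(1) = 6 → σ⁻¹(6) = 1
σ(2) = 1 → σ⁻¹(1) = 2
σ(3) = 2 → σ⁻¹(2) = 3
σ(4) = 4 → σ⁻¹(4) = 4
σ(5) = 5 → σ⁻¹(5) = 5
σ(6) = 3 → σ⁻¹(3) = 6

σ⁻¹ = [2 3 6 4 5 1]


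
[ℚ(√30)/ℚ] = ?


√30 has minimal polynomial x² - 30 (irreducible over ℚ since 30 is squarefree)

[ℚ(√30)/ℚ] = 2


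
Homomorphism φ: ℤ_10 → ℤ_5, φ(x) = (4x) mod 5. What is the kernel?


Kernel = preimage of identity
ker(φ) = {x ∈ ℤ_10 : 4x ≡ 0 (mod 5)}. Since 5 | 10, φ is well-defined. The kernel is the cyclic subgroup ⟨5⟩ of ℤ_10 (order 2), i.e. {0, 5}

ker(φ) = {0, 5}


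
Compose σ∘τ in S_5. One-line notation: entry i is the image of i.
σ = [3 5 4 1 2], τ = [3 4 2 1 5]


σ∘τ: apply τ first, then σ
1 →τ 3 →σ 4
2 →τ 4 →σ 1
3 →τ 2 →σ 5
4 →τ 1 →σ 3
5 →τ 5 →σ 2

σ∘τ = [4 1 5 3 2]


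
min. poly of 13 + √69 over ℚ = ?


Let α = 13 + √69. Then α - 13 = √69, so (α - 13)² = 69, giving α² - 26α + 100 = 0. Degree 2 and α ∉ ℚ, so this is the minimal polynomial.

Minimal polynomial: x² - 26x + 100


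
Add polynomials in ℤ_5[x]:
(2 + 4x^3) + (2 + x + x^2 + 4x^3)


Add coefficients mod 5:
x^0: 2 + 2 = 4 (mod 5)
x^1: 0 + 1 = 1 (mod 5)
x^2: 0 + 1 = 1 (mod 5)
x^3: 4 + 4 = 3 (mod 5)
Result: 4 + x + x^2 + 3x^3

f + g = 4 + x + x^2 + 3x^3


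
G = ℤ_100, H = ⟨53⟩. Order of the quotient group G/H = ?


|⟨53⟩| = n / gcd(53, 100) = 100 / 1 = 100
H is normal (ℤ_100 is abelian).
|G/H| = |G| / |H| = 100 / 100 = 1

|G/H| = 1


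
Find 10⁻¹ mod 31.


Use the extended Euclidean algorithm to write 1 = 10·s + 31·t; then s mod 31 is the inverse.
Euclidean algorithm:
  10 = 0·31 + 10
  31 = 3·10 + 1
  10 = 10·1 + 0
gcd(10,31) = 1
Back-substitution gives: 10·(-3) + 31·(1) = 1
So 10⁻¹ ≡ -3 ≡ 28 (mod 31)
Check: 10 × 28 = 280 ≡ 1 (mod 31) ✓

10⁻¹ ≡ 28 (mod 31)


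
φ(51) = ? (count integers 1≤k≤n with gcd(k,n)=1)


Factor n: 51 = 3 × 17
φ(n) = n · ∏(1 - 1/p) over distinct primes p | n
φ(51) = 51 · (1 - 1/3) · (1 - 1/17) = 32

φ(51) = 32


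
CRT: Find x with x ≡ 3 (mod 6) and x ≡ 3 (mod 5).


m₁ = 6, m₂ = 5, gcd = 1, so CRT applies. M = m₁·m₂ = 30
Let M₁ = M/m₁ = 5, M₂ = M/m₂ = 6
Find y₁ ≡ M₁⁻¹ (mod m₁): 5⁻¹ ≡ 5 (mod 6)
Find y₂ ≡ M₂⁻¹ (mod m₂): 6⁻¹ ≡ 1 (mod 5)
x = a₁·M₁·y₁ + a₂·M₂·y₂ = 3·5·5 + 3·6·1 = 93
Reduce mod 30: x ≡ 3
Check: 3 mod 6 = 3 ✓, 3 mod 5 = 3 ✓

x ≡ 3 (mod 30)


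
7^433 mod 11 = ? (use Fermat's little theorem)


Fermat's little theorem: if p is prime and gcd(a,p)=1, then a^(p-1) ≡ 1 (mod p)
p = 11 is prime, gcd(7,11) = 1
Reduce exponent: 433 mod 10 = 3
So 7^433 ≡ 7^3 (mod 11)
7^3 mod 11 = 2

7^433 ≡ 2 (mod 11)


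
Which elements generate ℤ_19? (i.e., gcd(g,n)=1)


g generates ℤ_n iff gcd(g,n) = 1
Prime factors of 19: 19
Generators are g ∈ {1,...,18} not divisible by any of these primes.
Generators: {1, 2, 3, 4, 5, 6, 7, 8, 9, 10, 11, 12, 13, 14, 15, 16, 17, 18}
Number of generators = φ(19) = 18

Generators of ℤ_19 = {1, 2, 3, 4, 5, 6, 7, 8, 9, 10, 11, 12, 13, 14, 15, 16, 17, 18}


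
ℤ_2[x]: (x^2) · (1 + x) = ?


Expand and collect like terms; reduce coefficients mod 2:
x^0: 0·1 = 0 ≡ 0 (mod 2)
x^1: 0·1 + 0·1 = 0 ≡ 0 (mod 2)
x^2: 0·1 + 1·1 = 1 ≡ 1 (mod 2)
x^3: 1·1 = 1 ≡ 1 (mod 2)
Result: x^2 + x^3

f · g = x^2 + x^3


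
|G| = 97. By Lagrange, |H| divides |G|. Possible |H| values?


Lagrange's theorem: |H| divides |G|
|G| = 97
Divisors of 97: 1, 97

Possible subgroup orders: {1, 97}


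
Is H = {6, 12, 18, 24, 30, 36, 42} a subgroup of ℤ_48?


Subgroup test for H = {6, 12, 18, 24, 30, 36, 42} in (ℤ_48, +):
(1) 0 ∈ H? No
(2) Closure: for all a,b ∈ H, (a+b) mod 48 ∈ H? No  [counterexample: 6 + 42 = 0 ∉ H]
(3) Inverses: for all a ∈ H, -a mod 48 ∈ H? Yes

No, H is not a subgroup of ℤ_48


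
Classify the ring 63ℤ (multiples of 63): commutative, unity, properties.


63ℤ is a commutative ring under +,× but has no multiplicative identity (1 ∉ 63ℤ); it has no zero divisors, but without unity it is not an integral domain
Commutative: Yes
Integral domain: No
Has unity: No

63ℤ (multiples of 63): Commutative=Yes, Unity=No


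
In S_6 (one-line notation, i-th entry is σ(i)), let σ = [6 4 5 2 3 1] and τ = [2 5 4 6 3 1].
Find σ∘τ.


σ∘τ: apply τ first, then σ
1 →τ 2 →σ 4
2 →τ 5 →σ 3
3 →τ 4 →σ 2
4 →τ 6 →σ 1
5 →τ 3 →σ 5
6 →τ 1 →σ 6

σ∘τ = [4 3 2 1 5 6]


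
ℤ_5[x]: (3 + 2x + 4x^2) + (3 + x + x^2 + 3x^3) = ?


Add coefficients mod 5:
x^0: 3 + 3 = 1 (mod 5)
x^1: 2 + 1 = 3 (mod 5)
x^2: 4 + 1 = 0 (mod 5)
x^3: 0 + 3 = 3 (mod 5)
Result: 1 + 3x + 3x^3

f + g = 1 + 3x + 3x^3


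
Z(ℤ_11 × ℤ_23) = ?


Z(G) = {g ∈ G | gx = xg for all x ∈ G}
Direct product of abelian groups is abelian, so Z(G) = G

Z(ℤ_11 × ℤ_23) = ℤ_11 × ℤ_23


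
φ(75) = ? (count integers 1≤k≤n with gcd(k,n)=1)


Factor n: 75 = 3 × 5^2
φ(n) = n · ∏(1 - 1/p) over distinct primes p | n
φ(75) = 75 · (1 - 1/3) · (1 - 1/5) = 40

φ(75) = 40


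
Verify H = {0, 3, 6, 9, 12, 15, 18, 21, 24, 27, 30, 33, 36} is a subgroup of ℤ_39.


Subgroup test for H = {0, 3, 6, 9, 12, 15, 18, 21, 24, 27, 30, 33, 36} in (ℤ_39, +):
(1) 0 ∈ H? Yes
(2) Closure: for all a,b ∈ H, (a+b) mod 39 ∈ H? Yes
(3) Inverses: for all a ∈ H, -a mod 39 ∈ H? Yes

Yes, H is a subgroup of ℤ_39


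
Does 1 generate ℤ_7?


g generates ℤ_n iff gcd(g, n) = 1
gcd(1, 7) = 1
Since gcd = 1, 1 is a generator.

Yes, 1 generates ℤ_7


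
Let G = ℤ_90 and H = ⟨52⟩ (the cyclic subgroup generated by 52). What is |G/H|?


|⟨52⟩| = n / gcd(52, 90) = 90 / 2 = 45
H is normal (ℤ_90 is abelian).
|G/H| = |G| / |H| = 90 / 45 = 2

|G/H| = 2


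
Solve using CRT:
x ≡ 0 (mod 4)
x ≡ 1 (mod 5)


m₁ = 4, m₂ = 5, gcd = 1, so CRT applies. M = m₁·m₂ = 20
Let M₁ = M/m₁ = 5, M₂ = M/m₂ = 4
Find y₁ ≡ M₁⁻¹ (mod m₁): 5⁻¹ ≡ 1 (mod 4)
Find y₂ ≡ M₂⁻¹ (mod m₂): 4⁻¹ ≡ 4 (mod 5)
x = a₁·M₁·y₁ + a₂·M₂·y₂ = 0·5·1 + 1·4·4 = 16
Reduce mod 20: x ≡ 16
Check: 16 mod 4 = 0 ✓, 16 mod 5 = 1 ✓

x ≡ 16 (mod 20)


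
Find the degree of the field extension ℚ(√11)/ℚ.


√11 has minimal polynomial x² - 11 (irreducible over ℚ since 11 is squarefree)

[ℚ(√11)/ℚ] = 2


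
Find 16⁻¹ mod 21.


Use the extended Euclidean algorithm to write 1 = 16·s + 21·t; then s mod 21 is the inverse.
Euclidean algorithm:
  16 = 0·21 + 16
  21 = 1·16 + 5
  16 = 3·5 + 1
  5 = 5·1 + 0
gcd(16,21) = 1
Back-substitution gives: 16·(4) + 21·(-3) = 1
So 16⁻¹ ≡ 4 ≡ 4 (mod 21)
Check: 16 × 4 = 64 ≡ 1 (mod 21) ✓

16⁻¹ ≡ 4 (mod 21)


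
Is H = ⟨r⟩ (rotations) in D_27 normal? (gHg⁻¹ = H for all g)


H = ⟨r⟩ (rotations) in D_27
The rotation subgroup ⟨r⟩ has index 2 in D_27, so it is normal

Yes, normal subgroup


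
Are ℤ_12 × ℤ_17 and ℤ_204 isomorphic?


Comparing ℤ_12 × ℤ_17 and ℤ_204:
gcd(12,17) = 1, so ℤ_12 × ℤ_17 ≅ ℤ_204 (CRT)

Yes, ℤ_12 × ℤ_17 ≅ ℤ_204


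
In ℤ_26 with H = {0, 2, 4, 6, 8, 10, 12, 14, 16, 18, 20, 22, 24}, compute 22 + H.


22 + H = {22 + h (mod 26) : h ∈ H}
22+0=22, 22+2=24, 22+4=0, 22+6=2, 22+8=4, 22+10=6, 22+12=8, 22+14=10, 22+16=12, 22+18=14, 22+20=16, 22+22=18, 22+24=20
22 + H = {0, 2, 4, 6, 8, 10, 12, 14, 16, 18, 20, 22, 24} = 0 + H

22 + H = {0, 2, 4, 6, 8, 10, 12, 14, 16, 18, 20, 22, 24}


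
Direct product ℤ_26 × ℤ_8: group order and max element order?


|ℤ_26 × ℤ_8| = 26 × 8 = 208
Max element order = lcm(26,8) = 104
Cyclic? No (gcd=2)

|ℤ_26×ℤ_8| = 208, max element order = 104


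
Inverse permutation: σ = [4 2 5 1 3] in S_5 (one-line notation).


To find σ⁻¹, swap domain and range:
σ(1) = 4 → σ⁻¹(4) = 1
σ(2) = 2 → σ⁻¹(2) = 2
σ(3) = 5 → σ⁻¹(5) = 3
σ(4) = 1 → σ⁻¹(1) = 4
σ(5) = 3 → σ⁻¹(3) = 5

σ⁻¹ = [4 2 5 1 3]


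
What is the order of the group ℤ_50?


ℤ_n has n elements.

|ℤ_50| = 50


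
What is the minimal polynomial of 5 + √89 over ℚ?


Let α = 5 + √89. Then α - 5 = √89, so (α - 5)² = 89, giving α² - 10α - 64 = 0. Degree 2 and α ∉ ℚ, so this is the minimal polynomial.

Minimal polynomial: x² - 10x - 64


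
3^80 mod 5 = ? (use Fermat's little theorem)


Fermat's little theorem: if p is prime and gcd(a,p)=1, then a^(p-1) ≡ 1 (mod p)
p = 5 is prime, gcd(3,5) = 1
Reduce exponent: 80 mod 4 = 0
So 3^80 ≡ 3^0 (mod 5)
3^0 = 1

3^80 ≡ 1 (mod 5)


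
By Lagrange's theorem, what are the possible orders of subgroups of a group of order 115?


Lagrange's theorem: |H| divides |G|
|G| = 115
Divisors of 115: 1, 5, 23, 115

Possible subgroup orders: {1, 5, 23, 115}


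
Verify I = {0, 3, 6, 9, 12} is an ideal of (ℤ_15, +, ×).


Check ideal conditions for I = {0, 3, 6, 9, 12} in ℤ_15:
(1) I is an additive subgroup? Yes
(2) For r ∈ ℤ_15 and a ∈ I: r·a ∈ I? Yes

Yes, I is an ideal of ℤ_15


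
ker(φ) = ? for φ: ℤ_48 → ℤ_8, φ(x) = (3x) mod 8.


Kernel = preimage of identity
ker(φ) = {x ∈ ℤ_48 : 3x ≡ 0 (mod 8)}. Since 8 | 48, φ is well-defined. The kernel is the cyclic subgroup ⟨8⟩ of ℤ_48 (order 6), i.e. {0, 8, 16, 24, 32, 40}

ker(φ) = {0, 8, 16, 24, 32, 40}


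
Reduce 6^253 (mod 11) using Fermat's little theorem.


Fermat's little theorem: if p is prime and gcd(a,p)=1, then a^(p-1) ≡ 1 (mod p)
p = 11 is prime, gcd(6,11) = 1
Reduce exponent: 253 mod 10 = 3
So 6^253 ≡ 6^3 (mod 11)
6^3 mod 11 = 7

6^253 ≡ 7 (mod 11)


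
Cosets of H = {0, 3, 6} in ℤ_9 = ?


H = {0, 3, 6}, |H| = 3
Number of cosets = |G|/|H| = 9/3 = 3
0 + H = {0, 3, 6}
1 + H = {1, 4, 7}
2 + H = {2, 5, 8}

Cosets: 0+H={0,3,6}; 1+H={1,4,7}; 2+H={2,5,8}


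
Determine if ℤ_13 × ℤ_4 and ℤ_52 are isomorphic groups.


Comparing ℤ_13 × ℤ_4 and ℤ_52:
gcd(13,4) = 1, so ℤ_13 × ℤ_4 ≅ ℤ_52 (CRT)

Yes, ℤ_13 × ℤ_4 ≅ ℤ_52


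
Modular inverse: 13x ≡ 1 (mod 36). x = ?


Use the extended Euclidean algorithm to write 1 = 13·s + 36·t; then s mod 36 is the inverse.
Euclidean algorithm:
  13 = 0·36 + 13
  36 = 2·13 + 10
  13 = 1·10 + 3
  10 = 3·3 + 1
  3 = 3·1 + 0
gcd(13,36) = 1
Back-substitution gives: 13·(-11) + 36·(4) = 1
So 13⁻¹ ≡ -11 ≡ 25 (mod 36)
Check: 13 × 25 = 325 ≡ 1 (mod 36) ✓

13⁻¹ ≡ 25 (mod 36)


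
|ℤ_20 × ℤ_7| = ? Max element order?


|ℤ_20 × ℤ_7| = 20 × 7 = 140
Max element order = lcm(20,7) = 140
Cyclic? Yes (gcd=1)

|ℤ_20×ℤ_7| = 140, max element order = 140


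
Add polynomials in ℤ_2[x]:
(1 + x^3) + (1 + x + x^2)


Add coefficients mod 2:
x^0: 1 + 1 = 0 (mod 2)
x^1: 0 + 1 = 1 (mod 2)
x^2: 0 + 1 = 1 (mod 2)
x^3: 1 + 0 = 1 (mod 2)
Result: x + x^2 + x^3

f + g = x + x^2 + x^3


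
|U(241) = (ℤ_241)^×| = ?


U(n) is the group of units mod n; |U(n)| = φ(n)
|U(241)| = φ(241) = 240

|U(241) = (ℤ_241)^×| = 240


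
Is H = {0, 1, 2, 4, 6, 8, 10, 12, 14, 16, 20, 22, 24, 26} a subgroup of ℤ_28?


Subgroup test for H = {0, 1, 2, 4, 6, 8, 10, 12, 14, 16, 20, 22, 24, 26} in (ℤ_28, +):
(1) 0 ∈ H? Yes
(2) Closure: for all a,b ∈ H, (a+b) mod 28 ∈ H? No  [counterexample: 1 + 2 = 3 ∉ H]
(3) Inverses: for all a ∈ H, -a mod 28 ∈ H? No

No, H is not a subgroup of ℤ_28


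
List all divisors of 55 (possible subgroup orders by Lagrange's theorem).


Lagrange's theorem: |H| divides |G|
|G| = 55
Divisors of 55: 1, 5, 11, 55

Possible subgroup orders: {1, 5, 11, 55}


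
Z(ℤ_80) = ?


Z(G) = {g ∈ G | gx = xg for all x ∈ G}
ℤ_80 is abelian, so Z(G) = G

Z(ℤ_80) = ℤ_80


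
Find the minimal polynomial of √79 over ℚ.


√79 satisfies x² - 79 = 0, irreducible over ℚ since 79 is squarefree

Minimal polynomial: x² - 79


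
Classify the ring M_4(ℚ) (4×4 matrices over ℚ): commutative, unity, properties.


Matrix multiplication is non-commutative for n ≥ 2; the identity matrix I is the unity; singular matrices give zero divisors, so not an integral domain
Commutative: No
Integral domain: No
Has unity: Yes

M_4(ℚ) (4×4 matrices over ℚ): Commutative=No, Unity=Yes


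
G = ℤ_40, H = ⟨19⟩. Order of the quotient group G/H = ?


|⟨19⟩| = n / gcd(19, 40) = 40 / 1 = 40
H is normal (ℤ_40 is abelian).
|G/H| = |G| / |H| = 40 / 40 = 1

|G/H| = 1


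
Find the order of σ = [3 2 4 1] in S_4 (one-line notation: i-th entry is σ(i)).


Cycle decomposition: (1 3 4)
Cycle lengths: 3
Order = lcm(3) = 3

ord(σ) = 3


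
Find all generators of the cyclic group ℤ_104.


g generates ℤ_n iff gcd(g,n) = 1
Prime factors of 104: 2, 13
Generators are g ∈ {1,...,103} not divisible by any of these primes.
Generators: {1, 3, 5, 7, 9, 11, 15, 17, 19, 21, 23, 25, 27, 29, 31, 33, 35, 37, 41, 43, 45, 47, 49, 51, 53, 55, 57, 59, 61, 63, 67, 69, 71, 73, 75, 77, 79, 81, 83, 85, 87, 89, 93, 95, 97, 99, 101, 103}
Number of generators = φ(104) = 48

Generators of ℤ_104 = {1, 3, 5, 7, 9, 11, 15, 17, 19, 21, 23, 25, 27, 29, 31, 33, 35, 37, 41, 43, 45, 47, 49, 51, 53, 55, 57, 59, 61, 63, 67, 69, 71, 73, 75, 77, 79, 81, 83, 85, 87, 89, 93, 95, 97, 99, 101, 103}


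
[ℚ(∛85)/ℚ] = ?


∛85 has minimal polynomial x³ - 85 (irreducible over ℚ since 85 is not a perfect cube)

[ℚ(∛85)/ℚ] = 3


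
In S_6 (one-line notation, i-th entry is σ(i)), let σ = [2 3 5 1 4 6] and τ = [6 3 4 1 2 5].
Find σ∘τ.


σ∘τ: apply τ first, then σ
1 →τ 6 →σ 6
2 →τ 3 →σ 5
3 →τ 4 →σ 1
4 →τ 1 →σ 2
5 →τ 2 →σ 3
6 →τ 5 →σ 4

σ∘τ = [6 5 1 2 3 4]


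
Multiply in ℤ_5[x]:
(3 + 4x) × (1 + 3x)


Expand and collect like terms; reduce coefficients mod 5:
x^0: 3·1 = 3 ≡ 3 (mod 5)
x^1: 3·3 + 4·1 = 13 ≡ 3 (mod 5)
x^2: 4·3 = 12 ≡ 2 (mod 5)
Result: 3 + 3x + 2x^2

f · g = 3 + 3x + 2x^2


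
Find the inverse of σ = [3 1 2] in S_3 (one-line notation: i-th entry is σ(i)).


To find σ⁻¹, swap domain and range:
σ(1) = 3 → σ⁻¹(3) = 1
σ(2) = 1 → σ⁻¹(1) = 2
σ(3) = 2 → σ⁻¹(2) = 3

σ⁻¹ = [2 3 1]


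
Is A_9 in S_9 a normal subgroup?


H = A_9 in S_9
A_9 has index 2 in S_9, and every subgroup of index 2 is normal

Yes, normal subgroup


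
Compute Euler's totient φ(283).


Factor n: 283 = 283
φ(n) = n · ∏(1 - 1/p) over distinct primes p | n
φ(283) = 283 · (1 - 1/283) = 282

φ(283) = 282


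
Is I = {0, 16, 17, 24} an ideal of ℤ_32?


Check ideal conditions for I = {0, 16, 17, 24} in ℤ_32:
(1) I is an additive subgroup? No
(2) For r ∈ ℤ_32 and a ∈ I: r·a ∈ I? No  [counterexample: r=2, a=17, r·a mod 32 = 2 ∉ I]

No, I is not an ideal of ℤ_32


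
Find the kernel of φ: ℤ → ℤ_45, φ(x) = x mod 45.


Kernel = preimage of identity
ker(φ) = {x ∈ ℤ : x ≡ 0 (mod 45)} = 45ℤ = {0, ±45, ±90, ...}

ker(φ) = 45ℤ


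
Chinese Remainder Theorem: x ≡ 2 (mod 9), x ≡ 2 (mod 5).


m₁ = 9, m₂ = 5, gcd = 1, so CRT applies. M = m₁·m₂ = 45
Let M₁ = M/m₁ = 5, M₂ = M/m₂ = 9
Find y₁ ≡ M₁⁻¹ (mod m₁): 5⁻¹ ≡ 2 (mod 9)
Find y₂ ≡ M₂⁻¹ (mod m₂): 9⁻¹ ≡ 4 (mod 5)
x = a₁·M₁·y₁ + a₂·M₂·y₂ = 2·5·2 + 2·9·4 = 92
Reduce mod 45: x ≡ 2
Check: 2 mod 9 = 2 ✓, 2 mod 5 = 2 ✓

x ≡ 2 (mod 45)


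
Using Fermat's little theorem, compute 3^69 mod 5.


Fermat's little theorem: if p is prime and gcd(a,p)=1, then a^(p-1) ≡ 1 (mod p)
p = 5 is prime, gcd(3,5) = 1
Reduce exponent: 69 mod 4 = 1
So 3^69 ≡ 3^1 (mod 5)
3^1 mod 5 = 3

3^69 ≡ 3 (mod 5)


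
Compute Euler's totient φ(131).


Factor n: 131 = 131
φ(n) = n · ∏(1 - 1/p) over distinct primes p | n
φ(131) = 131 · (1 - 1/131) = 130

φ(131) = 130


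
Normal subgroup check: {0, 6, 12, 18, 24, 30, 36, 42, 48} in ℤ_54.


H = {0, 6, 12, 18, 24, 30, 36, 42, 48} in ℤ_54
ℤ_54 is abelian; every subgroup of an abelian group is normal

Yes, normal subgroup


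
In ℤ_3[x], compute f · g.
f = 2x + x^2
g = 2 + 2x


Expand and collect like terms; reduce coefficients mod 3:
x^0: 0·2 = 0 ≡ 0 (mod 3)
x^1: 0·2 + 2·2 = 4 ≡ 1 (mod 3)
x^2: 2·2 + 1·2 = 6 ≡ 0 (mod 3)
x^3: 1·2 = 2 ≡ 2 (mod 3)
Result: x + 2x^3

f · g = x + 2x^3


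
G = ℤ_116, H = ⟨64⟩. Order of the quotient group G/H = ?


|⟨64⟩| = n / gcd(64, 116) = 116 / 4 = 29
H is normal (ℤ_116 is abelian).
|G/H| = |G| / |H| = 116 / 29 = 4

|G/H| = 4


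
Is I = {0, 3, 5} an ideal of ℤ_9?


Check ideal conditions for I = {0, 3, 5} in ℤ_9:
(1) I is an additive subgroup? No
(2) For r ∈ ℤ_9 and a ∈ I: r·a ∈ I? No  [counterexample: r=2, a=3, r·a mod 9 = 6 ∉ I]

No, I is not an ideal of ℤ_9


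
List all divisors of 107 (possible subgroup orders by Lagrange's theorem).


Lagrange's theorem: |H| divides |G|
|G| = 107
Divisors of 107: 1, 107

Possible subgroup orders: {1, 107}


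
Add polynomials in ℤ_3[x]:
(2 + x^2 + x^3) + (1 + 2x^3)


Add coefficients mod 3:
x^0: 2 + 1 = 0 (mod 3)
x^1: 0 + 0 = 0 (mod 3)
x^2: 1 + 0 = 1 (mod 3)
x^3: 1 + 2 = 0 (mod 3)
Result: x^2

f + g = x^2


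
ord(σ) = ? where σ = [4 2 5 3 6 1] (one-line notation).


Cycle decomposition: (1 4 3 5 6)
Cycle lengths: 5
Order = lcm(5) = 5

ord(σ) = 5


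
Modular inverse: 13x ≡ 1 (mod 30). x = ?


Use the extended Euclidean algorithm to write 1 = 13·s + 30·t; then s mod 30 is the inverse.
Euclidean algorithm:
  13 = 0·30 + 13
  30 = 2·13 + 4
  13 = 3·4 + 1
  4 = 4·1 + 0
gcd(13,30) = 1
Back-substitution gives: 13·(7) + 30·(-3) = 1
So 13⁻¹ ≡ 7 ≡ 7 (mod 30)
Check: 13 × 7 = 91 ≡ 1 (mod 30) ✓

13⁻¹ ≡ 7 (mod 30)


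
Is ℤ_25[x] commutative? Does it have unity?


ℤ_25 has zero divisors (5·5 ≡ 0), and these lift to constant zero divisors in ℤ_25[x]; so not an integral domain
Commutative: Yes
Integral domain: No
Has unity: Yes

ℤ_25[x]: Commutative=Yes, Unity=Yes


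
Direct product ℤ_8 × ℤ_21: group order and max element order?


|ℤ_8 × ℤ_21| = 8 × 21 = 168
Max element order = lcm(8,21) = 168
Cyclic? Yes (gcd=1)

|ℤ_8×ℤ_21| = 168, max element order = 168


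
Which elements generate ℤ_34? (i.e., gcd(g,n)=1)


g generates ℤ_n iff gcd(g,n) = 1
Prime factors of 34: 2, 17
Generators are g ∈ {1,...,33} not divisible by any of these primes.
Generators: {1, 3, 5, 7, 9, 11, 13, 15, 19, 21, 23, 25, 27, 29, 31, 33}
Number of generators = φ(34) = 16

Generators of ℤ_34 = {1, 3, 5, 7, 9, 11, 13, 15, 19, 21, 23, 25, 27, 29, 31, 33}


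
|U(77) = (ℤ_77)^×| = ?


U(n) is the group of units mod n; |U(n)| = φ(n)
|U(77)| = φ(77) = 60

|U(77) = (ℤ_77)^×| = 60


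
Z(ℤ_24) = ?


Z(G) = {g ∈ G | gx = xg for all x ∈ G}
ℤ_24 is abelian, so Z(G) = G

Z(ℤ_24) = ℤ_24


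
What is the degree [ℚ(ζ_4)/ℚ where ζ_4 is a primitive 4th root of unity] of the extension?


[ℚ(ζ_n):ℚ] = deg Φ_n(x) = φ(n). Here φ(4) = 2

[ℚ(ζ_4)/ℚ where ζ_4 is a primitive 4th root of unity] = 2


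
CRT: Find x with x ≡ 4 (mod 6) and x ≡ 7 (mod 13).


m₁ = 6, m₂ = 13, gcd = 1, so CRT applies. M = m₁·m₂ = 78
Let M₁ = M/m₁ = 13, M₂ = M/m₂ = 6
Find y₁ ≡ M₁⁻¹ (mod m₁): 13⁻¹ ≡ 1 (mod 6)
Find y₂ ≡ M₂⁻¹ (mod m₂): 6⁻¹ ≡ 11 (mod 13)
x = a₁·M₁·y₁ + a₂·M₂·y₂ = 4·13·1 + 7·6·11 = 514
Reduce mod 78: x ≡ 46
Check: 46 mod 6 = 4 ✓, 46 mod 13 = 7 ✓

x ≡ 46 (mod 78)


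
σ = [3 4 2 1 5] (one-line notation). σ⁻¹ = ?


To find σ⁻¹, swap domain and range:
σ(1) = 3 → σ⁻¹(3) = 1
σ(2) = 4 → σ⁻¹(4) = 2
σ(3) = 2 → σ⁻¹(2) = 3
σ(4) = 1 → σ⁻¹(1) = 4
σ(5) = 5 → σ⁻¹(5) = 5

σ⁻¹ = [4 3 1 2 5]


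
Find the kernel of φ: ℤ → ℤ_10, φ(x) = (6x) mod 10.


Kernel = preimage of identity
ker(φ) = {x ∈ ℤ : 6x ≡ 0 (mod 10)}. gcd(6,10) = 2, so 6x ≡ 0 (mod 10) ⟺ x ≡ 0 (mod 10/2 = 5). Hence ker(φ) = 5ℤ

ker(φ) = 5ℤ


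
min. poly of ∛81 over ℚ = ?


∛81 satisfies x³ - 81 = 0, irreducible over ℚ (no rational root; 81 is not a perfect cube)

Minimal polynomial: x³ - 81


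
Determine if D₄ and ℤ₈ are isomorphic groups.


Comparing D₄ and ℤ₈:
D₄ is non-abelian, ℤ₈ is abelian

No, D₄ ≇ ℤ₈


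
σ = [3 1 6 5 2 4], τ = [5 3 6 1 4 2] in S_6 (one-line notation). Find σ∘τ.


σ∘τ: apply τ first, then σ
1 →τ 5 →σ 2
2 →τ 3 →σ 6
3 →τ 6 →σ 4
4 →τ 1 →σ 3
5 →τ 4 →σ 5
6 →τ 2 →σ 1

σ∘τ = [2 6 4 3 5 1]


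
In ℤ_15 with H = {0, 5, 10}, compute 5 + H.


5 + H = {5 + h (mod 15) : h ∈ H}
5+0=5, 5+5=10, 5+10=0
5 + H = {0, 5, 10} = 0 + H

5 + H = {0, 5, 10}


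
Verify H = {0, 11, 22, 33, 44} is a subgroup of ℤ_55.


Subgroup test for H = {0, 11, 22, 33, 44} in (ℤ_55, +):
(1) 0 ∈ H? Yes
(2) Closure: for all a,b ∈ H, (a+b) mod 55 ∈ H? Yes
(3) Inverses: for all a ∈ H, -a mod 55 ∈ H? Yes

Yes, H is a subgroup of ℤ_55


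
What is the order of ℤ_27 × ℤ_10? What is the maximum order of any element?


|ℤ_27 × ℤ_10| = 27 × 10 = 270
Max element order = lcm(27,10) = 270
Cyclic? Yes (gcd=1)

|ℤ_27×ℤ_10| = 270, max element order = 270


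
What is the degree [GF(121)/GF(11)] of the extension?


GF(121) = GF(11^2), so the extension degree is 2

[GF(121)/GF(11)] = 2


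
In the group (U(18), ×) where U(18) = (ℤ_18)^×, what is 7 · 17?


Operation: multiplication mod 18
7 · 17 = (a × b) mod 18 with a = 7, b = 17

7 · 17 = 11


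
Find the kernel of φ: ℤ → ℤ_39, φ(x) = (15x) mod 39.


Kernel = preimage of identity
ker(φ) = {x ∈ ℤ : 15x ≡ 0 (mod 39)}. gcd(15,39) = 3, so 15x ≡ 0 (mod 39) ⟺ x ≡ 0 (mod 39/3 = 13). Hence ker(φ) = 13ℤ

ker(φ) = 13ℤ


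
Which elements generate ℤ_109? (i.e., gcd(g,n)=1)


g generates ℤ_n iff gcd(g,n) = 1
Prime factors of 109: 109
Generators are g ∈ {1,...,108} not divisible by any of these primes.
Generators: {1, 2, 3, 4, 5, 6, 7, 8, 9, 10, 11, 12, 13, 14, 15, 16, 17, 18, 19, 20, 21, 22, 23, 24, 25, 26, 27, 28, 29, 30, 31, 32, 33, 34, 35, 36, 37, 38, 39, 40, 41, 42, 43, 44, 45, 46, 47, 48, 49, 50, 51, 52, 53, 54, 55, 56, 57, 58, 59, 60, 61, 62, 63, 64, 65, 66, 67, 68, 69, 70, 71, 72, 73, 74, 75, 76, 77, 78, 79, 80, 81, 82, 83, 84, 85, 86, 87, 88, 89, 90, 91, 92, 93, 94, 95, 96, 97, 98, 99, 100, 101, 102, 103, 104, 105, 106, 107, 108}
Number of generators = φ(109) = 108

Generators of ℤ_109 = {1, 2, 3, 4, 5, 6, 7, 8, 9, 10, 11, 12, 13, 14, 15, 16, 17, 18, 19, 20, 21, 22, 23, 24, 25, 26, 27, 28, 29, 30, 31, 32, 33, 34, 35, 36, 37, 38, 39, 40, 41, 42, 43, 44, 45, 46, 47, 48, 49, 50, 51, 52, 53, 54, 55, 56, 57, 58, 59, 60, 61, 62, 63, 64, 65, 66, 67, 68, 69, 70, 71, 72, 73, 74, 75, 76, 77, 78, 79, 80, 81, 82, 83, 84, 85, 86, 87, 88, 89, 90, 91, 92, 93, 94, 95, 96, 97, 98, 99, 100, 101, 102, 103, 104, 105, 106, 107, 108}


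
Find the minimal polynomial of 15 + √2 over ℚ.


Let α = 15 + √2. Then α - 15 = √2, so (α - 15)² = 2, giving α² - 30α + 223 = 0. Degree 2 and α ∉ ℚ, so this is the minimal polynomial.

Minimal polynomial: x² - 30x + 223


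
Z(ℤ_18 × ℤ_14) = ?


Z(G) = {g ∈ G | gx = xg for all x ∈ G}
Direct product of abelian groups is abelian, so Z(G) = G

Z(ℤ_18 × ℤ_14) = ℤ_18 × ℤ_14


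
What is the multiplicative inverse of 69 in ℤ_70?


Use the extended Euclidean algorithm to write 1 = 69·s + 70·t; then s mod 70 is the inverse.
Euclidean algorithm:
  69 = 0·70 + 69
  70 = 1·69 + 1
  69 = 69·1 + 0
gcd(69,70) = 1
Back-substitution gives: 69·(-1) + 70·(1) = 1
So 69⁻¹ ≡ -1 ≡ 69 (mod 70)
Check: 69 × 69 = 4761 ≡ 1 (mod 70) ✓

69⁻¹ ≡ 69 (mod 70)


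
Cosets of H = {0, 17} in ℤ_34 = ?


H = {0, 17}, |H| = 2
Number of cosets = |G|/|H| = 34/2 = 17
0 + H = {0, 17}
1 + H = {1, 18}
2 + H = {2, 19}
3 + H = {3, 20}
4 + H = {4, 21}
5 + H = {5, 22}
6 + H = {6, 23}
7 + H = {7, 24}
8 + H = {8, 25}
9 + H = {9, 26}
10 + H = {10, 27}
11 + H = {11, 28}
12 + H = {12, 29}
13 + H = {13, 30}
14 + H = {14, 31}
15 + H = {15, 32}
16 + H = {16, 33}

Cosets: 0+H={0,17}; 1+H={1,18}; 2+H={2,19}; 3+H={3,20}; 4+H={4,21}; 5+H={5,22}; 6+H={6,23}; 7+H={7,24}; 8+H={8,25}; 9+H={9,26}; 10+H={10,27}; 11+H={11,28}; 12+H={12,29}; 13+H={13,30}; 14+H={14,31}; 15+H={15,32}; 16+H={16,33}


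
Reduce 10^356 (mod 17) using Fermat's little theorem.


Fermat's little theorem: if p is prime and gcd(a,p)=1, then a^(p-1) ≡ 1 (mod p)
p = 17 is prime, gcd(10,17) = 1
Reduce exponent: 356 mod 16 = 4
So 10^356 ≡ 10^4 (mod 17)
10^4 mod 17 = 4

10^356 ≡ 4 (mod 17)


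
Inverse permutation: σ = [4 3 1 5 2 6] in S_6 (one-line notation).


To find σ⁻¹, swap domain and range:
σ(1) = 4 → σ⁻¹(4) = 1
σ(2) = 3 → σ⁻¹(3) = 2
σ(3) = 1 → σ⁻¹(1) = 3
σ(4) = 5 → σ⁻¹(5) = 4
σ(5) = 2 → σ⁻¹(2) = 5
σ(6) = 6 → σ⁻¹(6) = 6

σ⁻¹ = [3 5 2 1 4 6]


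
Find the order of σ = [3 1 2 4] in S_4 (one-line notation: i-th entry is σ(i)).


Cycle decomposition: (1 3 2)
Cycle lengths: 3
Order = lcm(3) = 3

ord(σ) = 3


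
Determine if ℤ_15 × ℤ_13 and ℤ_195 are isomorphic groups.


Comparing ℤ_15 × ℤ_13 and ℤ_195:
gcd(15,13) = 1, so ℤ_15 × ℤ_13 ≅ ℤ_195 (CRT)

Yes, ℤ_15 × ℤ_13 ≅ ℤ_195


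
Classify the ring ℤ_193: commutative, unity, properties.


ℤ_193 is a commutative ring with unity 1; 193 is prime, so ℤ_193 is a field (hence an integral domain)
Commutative: Yes
Integral domain: Yes
Has unity: Yes

ℤ_193: Commutative=Yes, Unity=Yes


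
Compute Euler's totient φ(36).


Factor n: 36 = 2^2 × 3^2
φ(n) = n · ∏(1 - 1/p) over distinct primes p | n
φ(36) = 36 · (1 - 1/2) · (1 - 1/3) = 12

φ(36) = 12


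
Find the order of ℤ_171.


ℤ_n has n elements.

|ℤ_171| = 171


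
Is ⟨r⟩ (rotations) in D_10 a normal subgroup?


H = ⟨r⟩ (rotations) in D_10
The rotation subgroup ⟨r⟩ has index 2 in D_10, so it is normal

Yes, normal subgroup


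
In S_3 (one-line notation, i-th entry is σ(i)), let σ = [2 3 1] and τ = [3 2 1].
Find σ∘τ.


σ∘τ: apply τ first, then σ
1 →τ 3 →σ 1
2 →τ 2 →σ 3
3 →τ 1 →σ 2

σ∘τ = [1 3 2]


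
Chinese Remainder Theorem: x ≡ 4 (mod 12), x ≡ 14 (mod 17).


m₁ = 12, m₂ = 17, gcd = 1, so CRT applies. M = m₁·m₂ = 204
Let M₁ = M/m₁ = 17, M₂ = M/m₂ = 12
Find y₁ ≡ M₁⁻¹ (mod m₁): 17⁻¹ ≡ 5 (mod 12)
Find y₂ ≡ M₂⁻¹ (mod m₂): 12⁻¹ ≡ 10 (mod 17)
x = a₁·M₁·y₁ + a₂·M₂·y₂ = 4·17·5 + 14·12·10 = 2020
Reduce mod 204: x ≡ 184
Check: 184 mod 12 = 4 ✓, 184 mod 17 = 14 ✓

x ≡ 184 (mod 204)


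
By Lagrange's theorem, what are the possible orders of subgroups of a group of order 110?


Lagrange's theorem: |H| divides |G|
|G| = 110
Divisors of 110: 1, 2, 5, 10, 11, 22, 55, 110

Possible subgroup orders: {1, 2, 5, 10, 11, 22, 55, 110}


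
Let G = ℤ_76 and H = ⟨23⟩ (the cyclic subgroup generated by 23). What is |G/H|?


|⟨23⟩| = n / gcd(23, 76) = 76 / 1 = 76
H is normal (ℤ_76 is abelian).
|G/H| = |G| / |H| = 76 / 76 = 1

|G/H| = 1


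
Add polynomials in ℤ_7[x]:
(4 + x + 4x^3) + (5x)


Add coefficients mod 7:
x^0: 4 + 0 = 4 (mod 7)
x^1: 1 + 5 = 6 (mod 7)
x^2: 0 + 0 = 0 (mod 7)
x^3: 4 + 0 = 4 (mod 7)
Result: 4 + 6x + 4x^3

f + g = 4 + 6x + 4x^3


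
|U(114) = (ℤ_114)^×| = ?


U(n) is the group of units mod n; |U(n)| = φ(n)
|U(114)| = φ(114) = 36

|U(114) = (ℤ_114)^×| = 36


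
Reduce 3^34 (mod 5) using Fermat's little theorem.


Fermat's little theorem: if p is prime and gcd(a,p)=1, then a^(p-1) ≡ 1 (mod p)
p = 5 is prime, gcd(3,5) = 1
Reduce exponent: 34 mod 4 = 2
So 3^34 ≡ 3^2 (mod 5)
3^2 mod 5 = 4

3^34 ≡ 4 (mod 5)


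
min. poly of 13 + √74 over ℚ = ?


Let α = 13 + √74. Then α - 13 = √74, so (α - 13)² = 74, giving α² - 26α + 95 = 0. Degree 2 and α ∉ ℚ, so this is the minimal polynomial.

Minimal polynomial: x² - 26x + 95


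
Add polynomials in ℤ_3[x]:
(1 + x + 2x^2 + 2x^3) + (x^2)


Add coefficients mod 3:
x^0: 1 + 0 = 1 (mod 3)
x^1: 1 + 0 = 1 (mod 3)
x^2: 2 + 1 = 0 (mod 3)
x^3: 2 + 0 = 2 (mod 3)
Result: 1 + x + 2x^3

f + g = 1 + x + 2x^3


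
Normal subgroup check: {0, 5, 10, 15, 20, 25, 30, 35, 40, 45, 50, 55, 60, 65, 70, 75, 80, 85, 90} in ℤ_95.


H = {0, 5, 10, 15, 20, 25, 30, 35, 40, 45, 50, 55, 60, 65, 70, 75, 80, 85, 90} in ℤ_95
ℤ_95 is abelian; every subgroup of an abelian group is normal

Yes, normal subgroup


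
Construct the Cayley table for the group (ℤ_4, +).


Elements: {0, 1, 2, 3}
Operation: addition mod 4
Entry (a, b) = (a + b) mod 4

Cayley table:
  | 0 | 1 | 2 | 3
0 | 0 | 1 | 2 | 3
1 | 1 | 2 | 3 | 0
2 | 2 | 3 | 0 | 1
3 | 3 | 0 | 1 | 2


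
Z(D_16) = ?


Z(G) = {g ∈ G | gx = xg for all x ∈ G}
For even n, Z(D_n) = {e, r^(n/2)}: the 180° rotation r^8 commutes with every reflection and rotation

Z(D_16) = {e, r^8}


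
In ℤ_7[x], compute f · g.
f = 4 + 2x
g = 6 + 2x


Expand and collect like terms; reduce coefficients mod 7:
x^0: 4·6 = 24 ≡ 3 (mod 7)
x^1: 4·2 + 2·6 = 20 ≡ 6 (mod 7)
x^2: 2·2 = 4 ≡ 4 (mod 7)
Result: 3 + 6x + 4x^2

f · g = 3 + 6x + 4x^2


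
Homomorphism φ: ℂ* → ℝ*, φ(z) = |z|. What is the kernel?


Kernel = preimage of identity
ker(φ) = {z ∈ ℂ* | |z| = 1} = unit circle S¹

ker(φ) = S¹ (unit circle)


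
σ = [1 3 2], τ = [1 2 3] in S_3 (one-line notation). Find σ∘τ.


σ∘τ: apply τ first, then σ
1 →τ 1 →σ 1
2 →τ 2 →σ 3
3 →τ 3 →σ 2

σ∘τ = [1 3 2]


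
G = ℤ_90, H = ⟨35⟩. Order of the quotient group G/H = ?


|⟨35⟩| = n / gcd(35, 90) = 90 / 5 = 18
H is normal (ℤ_90 is abelian).
|G/H| = |G| / |H| = 90 / 18 = 5

|G/H| = 5


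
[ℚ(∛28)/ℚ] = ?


∛28 has minimal polynomial x³ - 28 (irreducible over ℚ since 28 is not a perfect cube)

[ℚ(∛28)/ℚ] = 3


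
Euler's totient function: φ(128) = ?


Factor n: 128 = 2^7
φ(n) = n · ∏(1 - 1/p) over distinct primes p | n
φ(128) = 128 · (1 - 1/2) = 64

φ(128) = 64


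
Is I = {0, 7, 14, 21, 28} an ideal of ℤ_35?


Check ideal conditions for I = {0, 7, 14, 21, 28} in ℤ_35:
(1) I is an additive subgroup? Yes
(2) For r ∈ ℤ_35 and a ∈ I: r·a ∈ I? Yes

Yes, I is an ideal of ℤ_35


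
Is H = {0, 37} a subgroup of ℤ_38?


Subgroup test for H = {0, 37} in (ℤ_38, +):
(1) 0 ∈ H? Yes
(2) Closure: for all a,b ∈ H, (a+b) mod 38 ∈ H? No  [counterexample: 37 + 37 = 36 ∉ H]
(3) Inverses: for all a ∈ H, -a mod 38 ∈ H? No

No, H is not a subgroup of ℤ_38


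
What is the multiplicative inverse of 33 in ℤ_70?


Use the extended Euclidean algorithm to write 1 = 33·s + 70·t; then s mod 70 is the inverse.
Euclidean algorithm:
  33 = 0·70 + 33
  70 = 2·33 + 4
  33 = 8·4 + 1
  4 = 4·1 + 0
gcd(33,70) = 1
Back-substitution gives: 33·(17) + 70·(-8) = 1
So 33⁻¹ ≡ 17 ≡ 17 (mod 70)
Check: 33 × 17 = 561 ≡ 1 (mod 70) ✓

33⁻¹ ≡ 17 (mod 70)


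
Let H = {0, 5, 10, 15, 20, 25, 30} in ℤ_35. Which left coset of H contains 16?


16 + H = {16 + h (mod 35) : h ∈ H}
16+0=16, 16+5=21, 16+10=26, 16+15=31, 16+20=1, 16+25=6, 16+30=11
16 + H = {1, 6, 11, 16, 21, 26, 31} = 1 + H

16 + H = {1, 6, 11, 16, 21, 26, 31}


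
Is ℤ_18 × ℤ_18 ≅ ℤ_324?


Comparing ℤ_18 × ℤ_18 and ℤ_324:
gcd(18,18) = 18 ≠ 1. Max element order in ℤ_18×ℤ_18 is lcm(18,18) = 18 < 324, so it has no element of order 324

No, ℤ_18 × ℤ_18 ≇ ℤ_324


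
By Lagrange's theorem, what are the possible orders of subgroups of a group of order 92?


Lagrange's theorem: |H| divides |G|
|G| = 92
Divisors of 92: 1, 2, 4, 23, 46, 92

Possible subgroup orders: {1, 2, 4, 23, 46, 92}


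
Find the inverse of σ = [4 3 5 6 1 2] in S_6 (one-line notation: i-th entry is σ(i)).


To find σ⁻¹, swap domain and range:
σ(1) = 4 → σ⁻¹(4) = 1
σ(2) = 3 → σ⁻¹(3) = 2
σ(3) = 5 → σ⁻¹(5) = 3
σ(4) = 6 → σ⁻¹(6) = 4
σ(5) = 1 → σ⁻¹(1) = 5
σ(6) = 2 → σ⁻¹(2) = 6

σ⁻¹ = [5 6 2 1 3 4]


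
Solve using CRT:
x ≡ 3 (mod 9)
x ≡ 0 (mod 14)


m₁ = 9, m₂ = 14, gcd = 1, so CRT applies. M = m₁·m₂ = 126
Let M₁ = M/m₁ = 14, M₂ = M/m₂ = 9
Find y₁ ≡ M₁⁻¹ (mod m₁): 14⁻¹ ≡ 2 (mod 9)
Find y₂ ≡ M₂⁻¹ (mod m₂): 9⁻¹ ≡ 11 (mod 14)
x = a₁·M₁·y₁ + a₂·M₂·y₂ = 3·14·2 + 0·9·11 = 84
Reduce mod 126: x ≡ 84
Check: 84 mod 9 = 3 ✓, 84 mod 14 = 0 ✓

x ≡ 84 (mod 126)


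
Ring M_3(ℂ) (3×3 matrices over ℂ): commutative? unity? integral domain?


Matrix multiplication is non-commutative for n ≥ 2; the identity matrix I is the unity; singular matrices give zero divisors, so not an integral domain
Commutative: No
Integral domain: No
Has unity: Yes

M_3(ℂ) (3×3 matrices over ℂ): Commutative=No, Unity=Yes


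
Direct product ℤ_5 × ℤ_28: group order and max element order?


|ℤ_5 × ℤ_28| = 5 × 28 = 140
Max element order = lcm(5,28) = 140
Cyclic? Yes (gcd=1)

|ℤ_5×ℤ_28| = 140, max element order = 140


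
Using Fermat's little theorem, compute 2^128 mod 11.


Fermat's little theorem: if p is prime and gcd(a,p)=1, then a^(p-1) ≡ 1 (mod p)
p = 11 is prime, gcd(2,11) = 1
Reduce exponent: 128 mod 10 = 8
So 2^128 ≡ 2^8 (mod 11)
2^8 mod 11 = 3

2^128 ≡ 3 (mod 11)


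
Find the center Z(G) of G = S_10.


Z(G) = {g ∈ G | gx = xg for all x ∈ G}
S_n is non-abelian for n ≥ 3; Z(S_10) is trivial

Z(S_10) = {e}


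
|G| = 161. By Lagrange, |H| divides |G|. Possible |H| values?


Lagrange's theorem: |H| divides |G|
|G| = 161
Divisors of 161: 1, 7, 23, 161

Possible subgroup orders: {1, 7, 23, 161}
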